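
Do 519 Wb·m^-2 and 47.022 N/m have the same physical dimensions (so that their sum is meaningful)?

In SI base units:
  519 Wb·m^-2:  Wb·m⁻² = V·s·m⁻² = kg·s⁻²·A⁻¹
  47.022 N/m:  N·m⁻¹ = kg·m·s⁻²·m⁻¹ = kg·s⁻²
kg·s⁻²·A⁻¹ ≠ kg·s⁻², so they cannot be added.

No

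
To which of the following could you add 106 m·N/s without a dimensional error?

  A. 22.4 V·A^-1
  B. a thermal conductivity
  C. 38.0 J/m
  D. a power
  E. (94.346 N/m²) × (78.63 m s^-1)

Reference: N·m·s⁻¹ = kg·m·s⁻²·m·s⁻¹ = kg·m²·s⁻³.
Each option:
  A. V·A⁻¹ = J·C⁻¹·A⁻¹ = kg·m²·s⁻³·A⁻²
  B. [thermal conductivity] = kg·m·s⁻³·K⁻¹
  C. J·m⁻¹ = N·m·m⁻¹ = kg·m·s⁻²
  D. [power] = kg·m²·s⁻³  ← same
  E. [kg·m⁻¹·s⁻²] · [m·s⁻¹] = kg·s⁻³
Only D. matches kg·m²·s⁻³.

D.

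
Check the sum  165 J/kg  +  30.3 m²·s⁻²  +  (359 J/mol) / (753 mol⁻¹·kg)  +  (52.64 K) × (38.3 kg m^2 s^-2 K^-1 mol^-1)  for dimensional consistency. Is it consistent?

In SI base units:
  165 J/kg:  J·kg⁻¹ = N·m·kg⁻¹ = m²·s⁻²
  30.3 m²·s⁻²:  m²·s⁻²
  (359 J/mol) / (753 mol⁻¹·kg):  [kg·m²·s⁻²·mol⁻¹] / [kg·mol⁻¹] = m²·s⁻²
  (52.64 K) × (38.3 kg m^2 s^-2 K^-1 mol^-1):  [K] · [kg·m²·s⁻²·K⁻¹·mol⁻¹] = kg·m²·s⁻²·mol⁻¹
The terms do not share a single dimension (kg·m²·s⁻²·mol⁻¹ vs m²·s⁻²).

No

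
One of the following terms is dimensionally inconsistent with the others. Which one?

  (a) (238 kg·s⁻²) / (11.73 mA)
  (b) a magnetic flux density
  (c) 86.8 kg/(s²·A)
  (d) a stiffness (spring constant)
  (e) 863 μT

Work out the base dimensions of each:
  (a) [kg·s⁻²] / [A] = kg·s⁻²·A⁻¹
  (b) [magnetic flux density] = kg·s⁻²·A⁻¹
  (c) kg·s⁻²·A⁻¹
  (d) [stiffness (spring constant)] = kg·s⁻²
  (e) T = Wb·m⁻² = kg·s⁻²·A⁻¹
All reduce to kg·s⁻²·A⁻¹ except (d), which is kg·s⁻².

(d)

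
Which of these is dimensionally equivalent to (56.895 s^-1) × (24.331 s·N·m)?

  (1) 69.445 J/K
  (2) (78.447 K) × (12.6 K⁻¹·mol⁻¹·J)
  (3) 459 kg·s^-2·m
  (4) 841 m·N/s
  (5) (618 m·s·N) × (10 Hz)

(5)

Reference: [s⁻¹] · [kg·m²·s⁻¹] = kg·m²·s⁻².
Each option:
  (1) J·K⁻¹ = N·m·K⁻¹ = kg·m²·s⁻²·K⁻¹
  (2) [K] · [kg·m²·s⁻²·K⁻¹·mol⁻¹] = kg·m²·s⁻²·mol⁻¹
  (3) kg·m·s⁻²
  (4) N·m·s⁻¹ = kg·m·s⁻²·m·s⁻¹ = kg·m²·s⁻³
  (5) [kg·m²·s⁻¹] · [s⁻¹] = kg·m²·s⁻²  ← same
Only (5) matches kg·m²·s⁻².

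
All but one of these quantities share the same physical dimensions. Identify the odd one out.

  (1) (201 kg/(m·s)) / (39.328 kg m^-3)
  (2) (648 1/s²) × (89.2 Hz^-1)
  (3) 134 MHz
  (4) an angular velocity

(1)

Reduce each to base SI dimensions:
  (1) [kg·m⁻¹·s⁻¹] / [kg·m⁻³] = m²·s⁻¹
  (2) [s⁻²] · [s] = s⁻¹
  (3) Hz = s⁻¹
  (4) [angular velocity] = s⁻¹
All reduce to s⁻¹ except (1), which is m²·s⁻¹.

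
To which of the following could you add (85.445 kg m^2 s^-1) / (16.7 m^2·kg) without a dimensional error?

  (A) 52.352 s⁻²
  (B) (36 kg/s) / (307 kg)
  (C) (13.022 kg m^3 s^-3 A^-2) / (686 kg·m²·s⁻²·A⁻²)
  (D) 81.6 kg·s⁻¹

(B)

Reference: [kg·m²·s⁻¹] / [kg·m²] = s⁻¹.
Each option:
  (A) s⁻²
  (B) [kg·s⁻¹] / [kg] = s⁻¹  ← same
  (C) [kg·m³·s⁻³·A⁻²] / [kg·m²·s⁻²·A⁻²] = m·s⁻¹
  (D) kg·s⁻¹
Only (B) matches s⁻¹.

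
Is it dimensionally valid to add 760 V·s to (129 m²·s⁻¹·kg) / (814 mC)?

Yes

Work out the base dimensions of each:
  760 V·s:  V·s = J·C⁻¹·s = kg·m²·s⁻²·A⁻¹
  (129 m²·s⁻¹·kg) / (814 mC):  [kg·m²·s⁻¹] / [s·A] = kg·m²·s⁻²·A⁻¹
Both are kg·m²·s⁻²·A⁻¹, so they have the same dimensions and can be added.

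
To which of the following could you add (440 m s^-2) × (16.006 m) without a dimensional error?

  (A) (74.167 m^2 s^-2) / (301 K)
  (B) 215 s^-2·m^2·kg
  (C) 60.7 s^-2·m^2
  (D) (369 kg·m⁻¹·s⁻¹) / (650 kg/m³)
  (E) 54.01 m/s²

Reference: [m·s⁻²] · [m] = m²·s⁻².
Each option:
  (A) [m²·s⁻²] / [K] = m²·s⁻²·K⁻¹
  (B) kg·m²·s⁻²
  (C) m²·s⁻²  ← same
  (D) [kg·m⁻¹·s⁻¹] / [kg·m⁻³] = m²·s⁻¹
  (E) m·s⁻²
Only (C) matches m²·s⁻².

(C)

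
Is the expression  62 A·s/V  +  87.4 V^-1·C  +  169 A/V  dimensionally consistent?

Reduce each to base SI dimensions:
  62 A·s/V:  A·s·V⁻¹ = A·s·(J·C⁻¹)⁻¹ = kg⁻¹·m⁻²·s⁴·A²
  87.4 V^-1·C:  C·V⁻¹ = s·A·(J·C⁻¹)⁻¹ = kg⁻¹·m⁻²·s⁴·A²
  169 A/V:  A·V⁻¹ = A·(J·C⁻¹)⁻¹ = kg⁻¹·m⁻²·s³·A²
The terms do not share a single dimension (kg⁻¹·m⁻²·s³·A² vs kg⁻¹·m⁻²·s⁴·A²).

No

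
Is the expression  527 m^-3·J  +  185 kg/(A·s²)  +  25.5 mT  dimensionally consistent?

Work out the base dimensions of each:
  527 m^-3·J:  J·m⁻³ = N·m·m⁻³ = kg·m⁻¹·s⁻²
  185 kg/(A·s²):  kg·s⁻²·A⁻¹
  25.5 mT:  T = Wb·m⁻² = kg·s⁻²·A⁻¹
The terms do not share a single dimension (kg·m⁻¹·s⁻² vs kg·s⁻²·A⁻¹).

No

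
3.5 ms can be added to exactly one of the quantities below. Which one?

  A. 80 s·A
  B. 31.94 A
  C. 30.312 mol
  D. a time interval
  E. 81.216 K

Reference: s.
Each option:
  A. A·s = s·A
  B. A
  C. mol
  D. [time interval] = s  ← same
  E. K
Only D. matches s.

D.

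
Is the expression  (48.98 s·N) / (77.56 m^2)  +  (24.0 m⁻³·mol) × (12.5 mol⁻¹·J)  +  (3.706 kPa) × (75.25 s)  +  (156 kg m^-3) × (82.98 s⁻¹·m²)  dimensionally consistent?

Expand each in SI base units:
  (48.98 s·N) / (77.56 m^2):  [kg·m·s⁻¹] / [m²] = kg·m⁻¹·s⁻¹
  (24.0 m⁻³·mol) × (12.5 mol⁻¹·J):  [m⁻³·mol] · [kg·m²·s⁻²·mol⁻¹] = kg·m⁻¹·s⁻²
  (3.706 kPa) × (75.25 s):  [kg·m⁻¹·s⁻²] · [s] = kg·m⁻¹·s⁻¹
  (156 kg m^-3) × (82.98 s⁻¹·m²):  [kg·m⁻³] · [m²·s⁻¹] = kg·m⁻¹·s⁻¹
The terms do not share a single dimension (kg·m⁻¹·s⁻² vs kg·m⁻¹·s⁻¹).

No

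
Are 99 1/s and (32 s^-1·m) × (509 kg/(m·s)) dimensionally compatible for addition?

In SI base units:
  99 1/s:  s⁻¹
  (32 s^-1·m) × (509 kg/(m·s)):  [m·s⁻¹] · [kg·m⁻¹·s⁻¹] = kg·s⁻²
s⁻¹ ≠ kg·s⁻², so they cannot be added.

No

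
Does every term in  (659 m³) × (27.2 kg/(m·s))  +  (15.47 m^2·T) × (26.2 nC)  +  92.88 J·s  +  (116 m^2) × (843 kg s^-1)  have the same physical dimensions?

Work out the base dimensions of each:
  (659 m³) × (27.2 kg/(m·s)):  [m³] · [kg·m⁻¹·s⁻¹] = kg·m²·s⁻¹
  (15.47 m^2·T) × (26.2 nC):  [kg·m²·s⁻²·A⁻¹] · [s·A] = kg·m²·s⁻¹
  92.88 J·s:  J·s = N·m·s = kg·m²·s⁻¹
  (116 m^2) × (843 kg s^-1):  [m²] · [kg·s⁻¹] = kg·m²·s⁻¹
Every term reduces to kg·m²·s⁻¹.

Yes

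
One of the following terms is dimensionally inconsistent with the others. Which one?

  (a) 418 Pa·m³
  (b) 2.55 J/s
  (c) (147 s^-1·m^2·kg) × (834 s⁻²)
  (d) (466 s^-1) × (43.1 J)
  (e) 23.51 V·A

(a)

Reduce each to base SI dimensions:
  (a) Pa·m³ = N·m⁻²·m³ = kg·m²·s⁻²
  (b) J·s⁻¹ = N·m·s⁻¹ = kg·m²·s⁻³
  (c) [kg·m²·s⁻¹] · [s⁻²] = kg·m²·s⁻³
  (d) [s⁻¹] · [kg·m²·s⁻²] = kg·m²·s⁻³
  (e) V·A = J·C⁻¹·A = kg·m²·s⁻³
All reduce to kg·m²·s⁻³ except (a), which is kg·m²·s⁻².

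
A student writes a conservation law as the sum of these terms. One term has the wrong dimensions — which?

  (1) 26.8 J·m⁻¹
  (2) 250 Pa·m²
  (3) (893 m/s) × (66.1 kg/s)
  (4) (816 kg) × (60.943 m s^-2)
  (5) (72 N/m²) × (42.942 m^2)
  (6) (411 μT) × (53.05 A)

(6)

Work out the base dimensions of each:
  (1) J·m⁻¹ = N·m·m⁻¹ = kg·m·s⁻²
  (2) Pa·m² = N·m⁻²·m² = kg·m·s⁻²
  (3) [m·s⁻¹] · [kg·s⁻¹] = kg·m·s⁻²
  (4) [kg] · [m·s⁻²] = kg·m·s⁻²
  (5) [kg·m⁻¹·s⁻²] · [m²] = kg·m·s⁻²
  (6) [kg·s⁻²·A⁻¹] · [A] = kg·s⁻²
All reduce to kg·m·s⁻² except (6), which is kg·s⁻².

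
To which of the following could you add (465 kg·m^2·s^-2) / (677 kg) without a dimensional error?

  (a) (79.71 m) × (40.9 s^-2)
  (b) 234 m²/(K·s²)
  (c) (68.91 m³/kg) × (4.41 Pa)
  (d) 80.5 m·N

(c)

Reference: [kg·m²·s⁻²] / [kg] = m²·s⁻².
Each option:
  (a) [m] · [s⁻²] = m·s⁻²
  (b) m²·s⁻²·K⁻¹
  (c) [kg⁻¹·m³] · [kg·m⁻¹·s⁻²] = m²·s⁻²  ← same
  (d) N·m = kg·m·s⁻²·m = kg·m²·s⁻²
Only (c) matches m²·s⁻².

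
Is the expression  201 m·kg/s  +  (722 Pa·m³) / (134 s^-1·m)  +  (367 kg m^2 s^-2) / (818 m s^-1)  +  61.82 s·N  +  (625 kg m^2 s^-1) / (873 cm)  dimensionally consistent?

Yes

Dimensions:
  201 m·kg/s:  kg·m·s⁻¹
  (722 Pa·m³) / (134 s^-1·m):  [kg·m²·s⁻²] / [m·s⁻¹] = kg·m·s⁻¹
  (367 kg m^2 s^-2) / (818 m s^-1):  [kg·m²·s⁻²] / [m·s⁻¹] = kg·m·s⁻¹
  61.82 s·N:  N·s = kg·m·s⁻²·s = kg·m·s⁻¹
  (625 kg m^2 s^-1) / (873 cm):  [kg·m²·s⁻¹] / [m] = kg·m·s⁻¹
Every term reduces to kg·m·s⁻¹.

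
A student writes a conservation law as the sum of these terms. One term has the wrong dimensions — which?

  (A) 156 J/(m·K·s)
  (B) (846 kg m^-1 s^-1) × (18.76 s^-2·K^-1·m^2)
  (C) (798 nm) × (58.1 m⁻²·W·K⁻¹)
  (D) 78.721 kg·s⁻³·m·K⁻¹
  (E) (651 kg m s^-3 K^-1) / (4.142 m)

In SI base units:
  (A) J·s⁻¹·m⁻¹·K⁻¹ = N·m·s⁻¹·m⁻¹·K⁻¹ = kg·m·s⁻³·K⁻¹
  (B) [kg·m⁻¹·s⁻¹] · [m²·s⁻²·K⁻¹] = kg·m·s⁻³·K⁻¹
  (C) [m] · [kg·s⁻³·K⁻¹] = kg·m·s⁻³·K⁻¹
  (D) kg·m·s⁻³·K⁻¹
  (E) [kg·m·s⁻³·K⁻¹] / [m] = kg·s⁻³·K⁻¹
All reduce to kg·m·s⁻³·K⁻¹ except (E), which is kg·s⁻³·K⁻¹.

(E)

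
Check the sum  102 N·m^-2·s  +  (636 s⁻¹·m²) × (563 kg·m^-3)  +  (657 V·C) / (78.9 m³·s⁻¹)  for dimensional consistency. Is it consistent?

Yes

In SI base units:
  102 N·m^-2·s:  N·s·m⁻² = kg·m·s⁻²·s·m⁻² = kg·m⁻¹·s⁻¹
  (636 s⁻¹·m²) × (563 kg·m^-3):  [m²·s⁻¹] · [kg·m⁻³] = kg·m⁻¹·s⁻¹
  (657 V·C) / (78.9 m³·s⁻¹):  [kg·m²·s⁻²] / [m³·s⁻¹] = kg·m⁻¹·s⁻¹
Every term reduces to kg·m⁻¹·s⁻¹.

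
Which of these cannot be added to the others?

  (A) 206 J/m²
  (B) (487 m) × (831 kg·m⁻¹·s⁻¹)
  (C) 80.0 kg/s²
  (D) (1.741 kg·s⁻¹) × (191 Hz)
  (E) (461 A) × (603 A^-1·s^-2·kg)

Work out the base dimensions of each:
  (A) J·m⁻² = N·m·m⁻² = kg·s⁻²
  (B) [m] · [kg·m⁻¹·s⁻¹] = kg·s⁻¹
  (C) kg·s⁻²
  (D) [kg·s⁻¹] · [s⁻¹] = kg·s⁻²
  (E) [A] · [kg·s⁻²·A⁻¹] = kg·s⁻²
All reduce to kg·s⁻² except (B), which is kg·s⁻¹.

(B)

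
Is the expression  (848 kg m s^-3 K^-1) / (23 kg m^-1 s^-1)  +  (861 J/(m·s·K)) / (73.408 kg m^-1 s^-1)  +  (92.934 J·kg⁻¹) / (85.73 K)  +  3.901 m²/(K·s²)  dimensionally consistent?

Reduce each to base SI dimensions:
  (848 kg m s^-3 K^-1) / (23 kg m^-1 s^-1):  [kg·m·s⁻³·K⁻¹] / [kg·m⁻¹·s⁻¹] = m²·s⁻²·K⁻¹
  (861 J/(m·s·K)) / (73.408 kg m^-1 s^-1):  [kg·m·s⁻³·K⁻¹] / [kg·m⁻¹·s⁻¹] = m²·s⁻²·K⁻¹
  (92.934 J·kg⁻¹) / (85.73 K):  [m²·s⁻²] / [K] = m²·s⁻²·K⁻¹
  3.901 m²/(K·s²):  m²·s⁻²·K⁻¹
Every term reduces to m²·s⁻²·K⁻¹.

Yes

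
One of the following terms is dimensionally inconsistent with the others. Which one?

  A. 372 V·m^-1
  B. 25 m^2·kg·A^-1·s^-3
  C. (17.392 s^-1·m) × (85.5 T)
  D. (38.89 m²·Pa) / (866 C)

Expand each in SI base units:
  A. V·m⁻¹ = J·C⁻¹·m⁻¹ = kg·m·s⁻³·A⁻¹
  B. kg·m²·s⁻³·A⁻¹
  C. [m·s⁻¹] · [kg·s⁻²·A⁻¹] = kg·m·s⁻³·A⁻¹
  D. [kg·m·s⁻²] / [s·A] = kg·m·s⁻³·A⁻¹
All reduce to kg·m·s⁻³·A⁻¹ except B., which is kg·m²·s⁻³·A⁻¹.

B.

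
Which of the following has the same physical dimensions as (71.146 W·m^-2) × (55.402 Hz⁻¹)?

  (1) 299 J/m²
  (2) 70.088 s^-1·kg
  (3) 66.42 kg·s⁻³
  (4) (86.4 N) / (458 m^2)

Reference: [kg·s⁻³] · [s] = kg·s⁻².
Each option:
  (1) J·m⁻² = N·m·m⁻² = kg·s⁻²  ← same
  (2) kg·s⁻¹
  (3) kg·s⁻³
  (4) [kg·m·s⁻²] / [m²] = kg·m⁻¹·s⁻²
Only (1) matches kg·s⁻².

(1)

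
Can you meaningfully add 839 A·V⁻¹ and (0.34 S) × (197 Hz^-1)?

No

In SI base units:
  839 A·V⁻¹:  A·V⁻¹ = A·(J·C⁻¹)⁻¹ = kg⁻¹·m⁻²·s³·A²
  (0.34 S) × (197 Hz^-1):  [kg⁻¹·m⁻²·s³·A²] · [s] = kg⁻¹·m⁻²·s⁴·A²
kg⁻¹·m⁻²·s³·A² ≠ kg⁻¹·m⁻²·s⁴·A², so they cannot be added.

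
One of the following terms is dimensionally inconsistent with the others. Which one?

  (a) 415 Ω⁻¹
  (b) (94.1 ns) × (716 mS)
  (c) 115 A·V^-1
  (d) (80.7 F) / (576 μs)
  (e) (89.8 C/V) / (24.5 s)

In SI base units:
  (a) Ω⁻¹ = (V·A⁻¹)⁻¹ = kg⁻¹·m⁻²·s³·A²
  (b) [s] · [kg⁻¹·m⁻²·s³·A²] = kg⁻¹·m⁻²·s⁴·A²
  (c) A·V⁻¹ = A·(J·C⁻¹)⁻¹ = kg⁻¹·m⁻²·s³·A²
  (d) [kg⁻¹·m⁻²·s⁴·A²] / [s] = kg⁻¹·m⁻²·s³·A²
  (e) [kg⁻¹·m⁻²·s⁴·A²] / [s] = kg⁻¹·m⁻²·s³·A²
All reduce to kg⁻¹·m⁻²·s³·A² except (b), which is kg⁻¹·m⁻²·s⁴·A².

(b)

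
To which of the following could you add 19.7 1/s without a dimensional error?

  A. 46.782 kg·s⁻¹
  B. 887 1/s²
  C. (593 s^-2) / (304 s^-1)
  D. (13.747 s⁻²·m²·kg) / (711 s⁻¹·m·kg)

C.

Reference: s⁻¹.
Each option:
  A. kg·s⁻¹
  B. s⁻²
  C. [s⁻²] / [s⁻¹] = s⁻¹  ← same
  D. [kg·m²·s⁻²] / [kg·m·s⁻¹] = m·s⁻¹
Only C. matches s⁻¹.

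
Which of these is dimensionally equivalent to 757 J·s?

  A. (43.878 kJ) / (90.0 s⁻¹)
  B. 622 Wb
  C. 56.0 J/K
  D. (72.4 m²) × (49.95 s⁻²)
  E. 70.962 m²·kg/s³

Reference: J·s = N·m·s = kg·m²·s⁻¹.
Each option:
  A. [kg·m²·s⁻²] / [s⁻¹] = kg·m²·s⁻¹  ← same
  B. Wb = V·s = kg·m²·s⁻²·A⁻¹
  C. J·K⁻¹ = N·m·K⁻¹ = kg·m²·s⁻²·K⁻¹
  D. [m²] · [s⁻²] = m²·s⁻²
  E. kg·m²·s⁻³
Only A. matches kg·m²·s⁻¹.

A.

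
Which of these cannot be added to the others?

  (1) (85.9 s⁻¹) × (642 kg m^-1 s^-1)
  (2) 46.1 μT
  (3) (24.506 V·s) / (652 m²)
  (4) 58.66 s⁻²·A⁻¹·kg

(1)

In SI base units:
  (1) [s⁻¹] · [kg·m⁻¹·s⁻¹] = kg·m⁻¹·s⁻²
  (2) T = Wb·m⁻² = kg·s⁻²·A⁻¹
  (3) [kg·m²·s⁻²·A⁻¹] / [m²] = kg·s⁻²·A⁻¹
  (4) kg·s⁻²·A⁻¹
All reduce to kg·s⁻²·A⁻¹ except (1), which is kg·m⁻¹·s⁻².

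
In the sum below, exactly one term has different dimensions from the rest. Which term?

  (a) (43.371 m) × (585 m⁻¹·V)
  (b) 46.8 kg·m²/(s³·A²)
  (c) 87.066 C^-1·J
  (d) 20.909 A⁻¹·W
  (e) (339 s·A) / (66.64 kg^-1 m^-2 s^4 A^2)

(b)

Expand each in SI base units:
  (a) [m] · [kg·m·s⁻³·A⁻¹] = kg·m²·s⁻³·A⁻¹
  (b) kg·m²·s⁻³·A⁻²
  (c) J·C⁻¹ = N·m·(s·A)⁻¹ = kg·m²·s⁻³·A⁻¹
  (d) W·A⁻¹ = J·s⁻¹·A⁻¹ = kg·m²·s⁻³·A⁻¹
  (e) [s·A] / [kg⁻¹·m⁻²·s⁴·A²] = kg·m²·s⁻³·A⁻¹
All reduce to kg·m²·s⁻³·A⁻¹ except (b), which is kg·m²·s⁻³·A⁻².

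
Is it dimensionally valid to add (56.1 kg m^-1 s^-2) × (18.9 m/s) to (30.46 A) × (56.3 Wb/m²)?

No

Work out the base dimensions of each:
  (56.1 kg m^-1 s^-2) × (18.9 m/s):  [kg·m⁻¹·s⁻²] · [m·s⁻¹] = kg·s⁻³
  (30.46 A) × (56.3 Wb/m²):  [A] · [kg·s⁻²·A⁻¹] = kg·s⁻²
kg·s⁻³ ≠ kg·s⁻², so they cannot be added.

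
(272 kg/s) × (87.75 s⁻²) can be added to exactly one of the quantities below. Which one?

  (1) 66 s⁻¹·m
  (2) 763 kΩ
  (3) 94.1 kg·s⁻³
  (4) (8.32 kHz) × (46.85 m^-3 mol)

Reference: [kg·s⁻¹] · [s⁻²] = kg·s⁻³.
Each option:
  (1) m·s⁻¹
  (2) Ω = V·A⁻¹ = kg·m²·s⁻³·A⁻²
  (3) kg·s⁻³  ← same
  (4) [s⁻¹] · [m⁻³·mol] = m⁻³·s⁻¹·mol
Only (3) matches kg·s⁻³.

(3)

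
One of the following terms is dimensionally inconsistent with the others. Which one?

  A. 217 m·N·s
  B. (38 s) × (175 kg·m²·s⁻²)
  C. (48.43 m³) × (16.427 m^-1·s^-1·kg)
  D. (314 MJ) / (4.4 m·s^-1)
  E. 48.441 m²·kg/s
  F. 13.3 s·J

D.

Reduce each to base SI dimensions:
  A. N·m·s = kg·m·s⁻²·m·s = kg·m²·s⁻¹
  B. [s] · [kg·m²·s⁻²] = kg·m²·s⁻¹
  C. [m³] · [kg·m⁻¹·s⁻¹] = kg·m²·s⁻¹
  D. [kg·m²·s⁻²] / [m·s⁻¹] = kg·m·s⁻¹
  E. kg·m²·s⁻¹
  F. J·s = N·m·s = kg·m²·s⁻¹
All reduce to kg·m²·s⁻¹ except D., which is kg·m·s⁻¹.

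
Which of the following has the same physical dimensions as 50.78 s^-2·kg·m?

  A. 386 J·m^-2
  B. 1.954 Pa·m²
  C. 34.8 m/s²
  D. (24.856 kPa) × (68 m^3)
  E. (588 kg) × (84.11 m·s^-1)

Reference: kg·m·s⁻².
Each option:
  A. J·m⁻² = N·m·m⁻² = kg·s⁻²
  B. Pa·m² = N·m⁻²·m² = kg·m·s⁻²  ← same
  C. m·s⁻²
  D. [kg·m⁻¹·s⁻²] · [m³] = kg·m²·s⁻²
  E. [kg] · [m·s⁻¹] = kg·m·s⁻¹
Only B. matches kg·m·s⁻².

B.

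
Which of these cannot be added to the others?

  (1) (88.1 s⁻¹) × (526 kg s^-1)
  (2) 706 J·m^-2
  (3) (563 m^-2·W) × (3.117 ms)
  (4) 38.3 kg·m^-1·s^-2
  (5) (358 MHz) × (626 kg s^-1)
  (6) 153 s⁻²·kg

Expand each in SI base units:
  (1) [s⁻¹] · [kg·s⁻¹] = kg·s⁻²
  (2) J·m⁻² = N·m·m⁻² = kg·s⁻²
  (3) [kg·s⁻³] · [s] = kg·s⁻²
  (4) kg·m⁻¹·s⁻²
  (5) [s⁻¹] · [kg·s⁻¹] = kg·s⁻²
  (6) kg·s⁻²
All reduce to kg·s⁻² except (4), which is kg·m⁻¹·s⁻².

(4)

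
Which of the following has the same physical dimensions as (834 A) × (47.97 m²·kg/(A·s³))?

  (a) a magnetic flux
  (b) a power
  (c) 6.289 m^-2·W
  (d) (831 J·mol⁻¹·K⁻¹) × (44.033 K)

Reference: [A] · [kg·m²·s⁻³·A⁻¹] = kg·m²·s⁻³.
Each option:
  (a) [magnetic flux] = kg·m²·s⁻²·A⁻¹
  (b) [power] = kg·m²·s⁻³  ← same
  (c) W·m⁻² = J·s⁻¹·m⁻² = kg·s⁻³
  (d) [kg·m²·s⁻²·K⁻¹·mol⁻¹] · [K] = kg·m²·s⁻²·mol⁻¹
Only (b) matches kg·m²·s⁻³.

(b)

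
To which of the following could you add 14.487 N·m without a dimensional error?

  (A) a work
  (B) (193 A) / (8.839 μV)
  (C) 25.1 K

(A)

Reference: N·m = kg·m·s⁻²·m = kg·m²·s⁻².
Each option:
  (A) [work] = kg·m²·s⁻²  ← same
  (B) [A] / [kg·m²·s⁻³·A⁻¹] = kg⁻¹·m⁻²·s³·A²
  (C) K
Only (A) matches kg·m²·s⁻².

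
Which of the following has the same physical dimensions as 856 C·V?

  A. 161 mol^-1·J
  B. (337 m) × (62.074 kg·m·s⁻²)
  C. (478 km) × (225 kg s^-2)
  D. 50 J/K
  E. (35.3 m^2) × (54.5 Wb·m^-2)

B.

Reference: C·V = s·A·J·C⁻¹ = kg·m²·s⁻².
Each option:
  A. J·mol⁻¹ = N·m·mol⁻¹ = kg·m²·s⁻²·mol⁻¹
  B. [m] · [kg·m·s⁻²] = kg·m²·s⁻²  ← same
  C. [m] · [kg·s⁻²] = kg·m·s⁻²
  D. J·K⁻¹ = N·m·K⁻¹ = kg·m²·s⁻²·K⁻¹
  E. [m²] · [kg·s⁻²·A⁻¹] = kg·m²·s⁻²·A⁻¹
Only B. matches kg·m²·s⁻².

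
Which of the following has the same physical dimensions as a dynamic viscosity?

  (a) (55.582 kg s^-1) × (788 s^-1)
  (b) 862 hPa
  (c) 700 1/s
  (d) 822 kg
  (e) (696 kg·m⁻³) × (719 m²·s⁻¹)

(e)

Reference: [dynamic viscosity] = kg·m⁻¹·s⁻¹.
Each option:
  (a) [kg·s⁻¹] · [s⁻¹] = kg·s⁻²
  (b) Pa = N·m⁻² = kg·m⁻¹·s⁻²
  (c) s⁻¹
  (d) kg
  (e) [kg·m⁻³] · [m²·s⁻¹] = kg·m⁻¹·s⁻¹  ← same
Only (e) matches kg·m⁻¹·s⁻¹.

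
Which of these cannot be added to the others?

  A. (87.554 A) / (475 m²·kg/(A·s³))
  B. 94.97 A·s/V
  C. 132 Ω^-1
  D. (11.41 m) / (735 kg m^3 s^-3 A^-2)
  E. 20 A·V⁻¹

Work out the base dimensions of each:
  A. [A] / [kg·m²·s⁻³·A⁻¹] = kg⁻¹·m⁻²·s³·A²
  B. A·s·V⁻¹ = A·s·(J·C⁻¹)⁻¹ = kg⁻¹·m⁻²·s⁴·A²
  C. Ω⁻¹ = (V·A⁻¹)⁻¹ = kg⁻¹·m⁻²·s³·A²
  D. [m] / [kg·m³·s⁻³·A⁻²] = kg⁻¹·m⁻²·s³·A²
  E. A·V⁻¹ = A·(J·C⁻¹)⁻¹ = kg⁻¹·m⁻²·s³·A²
All reduce to kg⁻¹·m⁻²·s³·A² except B., which is kg⁻¹·m⁻²·s⁴·A².

B.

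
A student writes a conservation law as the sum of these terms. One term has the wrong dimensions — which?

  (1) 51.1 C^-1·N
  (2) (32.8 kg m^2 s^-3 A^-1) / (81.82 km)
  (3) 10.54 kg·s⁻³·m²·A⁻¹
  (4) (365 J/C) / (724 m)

Expand each in SI base units:
  (1) N·C⁻¹ = kg·m·s⁻²·(s·A)⁻¹ = kg·m·s⁻³·A⁻¹
  (2) [kg·m²·s⁻³·A⁻¹] / [m] = kg·m·s⁻³·A⁻¹
  (3) kg·m²·s⁻³·A⁻¹
  (4) [kg·m²·s⁻³·A⁻¹] / [m] = kg·m·s⁻³·A⁻¹
All reduce to kg·m·s⁻³·A⁻¹ except (3), which is kg·m²·s⁻³·A⁻¹.

(3)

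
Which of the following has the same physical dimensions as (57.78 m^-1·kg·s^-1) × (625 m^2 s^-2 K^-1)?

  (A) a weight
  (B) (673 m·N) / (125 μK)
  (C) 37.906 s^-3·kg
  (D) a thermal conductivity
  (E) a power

Reference: [kg·m⁻¹·s⁻¹] · [m²·s⁻²·K⁻¹] = kg·m·s⁻³·K⁻¹.
Each option:
  (A) [weight] = kg·m·s⁻²
  (B) [kg·m²·s⁻²] / [K] = kg·m²·s⁻²·K⁻¹
  (C) kg·s⁻³
  (D) [thermal conductivity] = kg·m·s⁻³·K⁻¹  ← same
  (E) [power] = kg·m²·s⁻³
Only (D) matches kg·m·s⁻³·K⁻¹.

(D)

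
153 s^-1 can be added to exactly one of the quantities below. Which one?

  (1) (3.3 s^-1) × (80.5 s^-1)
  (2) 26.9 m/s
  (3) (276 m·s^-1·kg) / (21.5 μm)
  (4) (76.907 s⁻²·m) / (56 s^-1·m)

Reference: s⁻¹.
Each option:
  (1) [s⁻¹] · [s⁻¹] = s⁻²
  (2) m·s⁻¹
  (3) [kg·m·s⁻¹] / [m] = kg·s⁻¹
  (4) [m·s⁻²] / [m·s⁻¹] = s⁻¹  ← same
Only (4) matches s⁻¹.

(4)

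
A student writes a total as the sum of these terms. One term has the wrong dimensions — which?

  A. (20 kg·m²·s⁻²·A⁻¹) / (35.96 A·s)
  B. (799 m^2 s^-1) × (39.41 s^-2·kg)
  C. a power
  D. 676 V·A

A.

Expand each in SI base units:
  A. [kg·m²·s⁻²·A⁻¹] / [s·A] = kg·m²·s⁻³·A⁻²
  B. [m²·s⁻¹] · [kg·s⁻²] = kg·m²·s⁻³
  C. [power] = kg·m²·s⁻³
  D. V·A = J·C⁻¹·A = kg·m²·s⁻³
All reduce to kg·m²·s⁻³ except A., which is kg·m²·s⁻³·A⁻².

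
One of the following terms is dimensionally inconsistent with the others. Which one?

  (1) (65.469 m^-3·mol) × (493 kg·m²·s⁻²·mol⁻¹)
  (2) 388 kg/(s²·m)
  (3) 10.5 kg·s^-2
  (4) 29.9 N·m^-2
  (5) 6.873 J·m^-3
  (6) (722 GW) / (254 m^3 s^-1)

Dimensions:
  (1) [m⁻³·mol] · [kg·m²·s⁻²·mol⁻¹] = kg·m⁻¹·s⁻²
  (2) kg·m⁻¹·s⁻²
  (3) kg·s⁻²
  (4) N·m⁻² = kg·m·s⁻²·m⁻² = kg·m⁻¹·s⁻²
  (5) J·m⁻³ = N·m·m⁻³ = kg·m⁻¹·s⁻²
  (6) [kg·m²·s⁻³] / [m³·s⁻¹] = kg·m⁻¹·s⁻²
All reduce to kg·m⁻¹·s⁻² except (3), which is kg·s⁻².

(3)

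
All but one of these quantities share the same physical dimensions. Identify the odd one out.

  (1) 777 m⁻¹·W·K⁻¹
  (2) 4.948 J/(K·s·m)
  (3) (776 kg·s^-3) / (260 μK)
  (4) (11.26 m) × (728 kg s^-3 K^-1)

Dimensions:
  (1) W·m⁻¹·K⁻¹ = J·s⁻¹·m⁻¹·K⁻¹ = kg·m·s⁻³·K⁻¹
  (2) J·s⁻¹·m⁻¹·K⁻¹ = N·m·s⁻¹·m⁻¹·K⁻¹ = kg·m·s⁻³·K⁻¹
  (3) [kg·s⁻³] / [K] = kg·s⁻³·K⁻¹
  (4) [m] · [kg·s⁻³·K⁻¹] = kg·m·s⁻³·K⁻¹
All reduce to kg·m·s⁻³·K⁻¹ except (3), which is kg·s⁻³·K⁻¹.

(3)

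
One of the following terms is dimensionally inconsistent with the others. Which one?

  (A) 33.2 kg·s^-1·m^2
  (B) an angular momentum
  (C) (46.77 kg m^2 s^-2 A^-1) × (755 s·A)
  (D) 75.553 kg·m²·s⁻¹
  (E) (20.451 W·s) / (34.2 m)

In SI base units:
  (A) kg·m²·s⁻¹
  (B) [angular momentum] = kg·m²·s⁻¹
  (C) [kg·m²·s⁻²·A⁻¹] · [s·A] = kg·m²·s⁻¹
  (D) kg·m²·s⁻¹
  (E) [kg·m²·s⁻²] / [m] = kg·m·s⁻²
All reduce to kg·m²·s⁻¹ except (E), which is kg·m·s⁻².

(E)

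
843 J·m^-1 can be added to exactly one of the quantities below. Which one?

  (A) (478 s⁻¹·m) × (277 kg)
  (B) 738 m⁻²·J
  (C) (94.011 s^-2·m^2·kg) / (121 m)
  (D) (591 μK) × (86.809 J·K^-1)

Reference: J·m⁻¹ = N·m·m⁻¹ = kg·m·s⁻².
Each option:
  (A) [m·s⁻¹] · [kg] = kg·m·s⁻¹
  (B) J·m⁻² = N·m·m⁻² = kg·s⁻²
  (C) [kg·m²·s⁻²] / [m] = kg·m·s⁻²  ← same
  (D) [K] · [kg·m²·s⁻²·K⁻¹] = kg·m²·s⁻²
Only (C) matches kg·m·s⁻².

(C)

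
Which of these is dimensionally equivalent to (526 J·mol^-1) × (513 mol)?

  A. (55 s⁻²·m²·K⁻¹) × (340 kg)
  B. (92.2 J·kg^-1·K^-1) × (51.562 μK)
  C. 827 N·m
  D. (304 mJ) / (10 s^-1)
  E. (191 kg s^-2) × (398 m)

C.

Reference: [kg·m²·s⁻²·mol⁻¹] · [mol] = kg·m²·s⁻².
Each option:
  A. [m²·s⁻²·K⁻¹] · [kg] = kg·m²·s⁻²·K⁻¹
  B. [m²·s⁻²·K⁻¹] · [K] = m²·s⁻²
  C. N·m = kg·m·s⁻²·m = kg·m²·s⁻²  ← same
  D. [kg·m²·s⁻²] / [s⁻¹] = kg·m²·s⁻¹
  E. [kg·s⁻²] · [m] = kg·m·s⁻²
Only C. matches kg·m²·s⁻².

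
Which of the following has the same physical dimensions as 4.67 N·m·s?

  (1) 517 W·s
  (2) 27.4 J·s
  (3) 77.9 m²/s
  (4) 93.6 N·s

(2)

Reference: N·m·s = kg·m·s⁻²·m·s = kg·m²·s⁻¹.
Each option:
  (1) W·s = J·s⁻¹·s = kg·m²·s⁻²
  (2) J·s = N·m·s = kg·m²·s⁻¹  ← same
  (3) m²·s⁻¹
  (4) N·s = kg·m·s⁻²·s = kg·m·s⁻¹
Only (2) matches kg·m²·s⁻¹.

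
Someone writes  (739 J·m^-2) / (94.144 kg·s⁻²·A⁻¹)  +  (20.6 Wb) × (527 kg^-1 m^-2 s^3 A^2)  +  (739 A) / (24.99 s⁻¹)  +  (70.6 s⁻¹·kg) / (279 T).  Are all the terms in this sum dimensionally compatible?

No

Expand each in SI base units:
  (739 J·m^-2) / (94.144 kg·s⁻²·A⁻¹):  [kg·s⁻²] / [kg·s⁻²·A⁻¹] = A
  (20.6 Wb) × (527 kg^-1 m^-2 s^3 A^2):  [kg·m²·s⁻²·A⁻¹] · [kg⁻¹·m⁻²·s³·A²] = s·A
  (739 A) / (24.99 s⁻¹):  [A] / [s⁻¹] = s·A
  (70.6 s⁻¹·kg) / (279 T):  [kg·s⁻¹] / [kg·s⁻²·A⁻¹] = s·A
The terms do not share a single dimension (A vs s·A).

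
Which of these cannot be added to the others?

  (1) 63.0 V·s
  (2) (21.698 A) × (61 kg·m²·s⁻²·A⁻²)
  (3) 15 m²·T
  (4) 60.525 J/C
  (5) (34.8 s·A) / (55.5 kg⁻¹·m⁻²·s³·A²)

Work out the base dimensions of each:
  (1) V·s = J·C⁻¹·s = kg·m²·s⁻²·A⁻¹
  (2) [A] · [kg·m²·s⁻²·A⁻²] = kg·m²·s⁻²·A⁻¹
  (3) T·m² = Wb·m⁻²·m² = kg·m²·s⁻²·A⁻¹
  (4) J·C⁻¹ = N·m·(s·A)⁻¹ = kg·m²·s⁻³·A⁻¹
  (5) [s·A] / [kg⁻¹·m⁻²·s³·A²] = kg·m²·s⁻²·A⁻¹
All reduce to kg·m²·s⁻²·A⁻¹ except (4), which is kg·m²·s⁻³·A⁻¹.

(4)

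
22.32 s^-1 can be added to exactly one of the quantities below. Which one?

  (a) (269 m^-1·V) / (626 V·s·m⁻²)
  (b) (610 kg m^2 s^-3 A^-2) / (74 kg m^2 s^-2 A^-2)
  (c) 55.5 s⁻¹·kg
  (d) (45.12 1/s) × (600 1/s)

(b)

Reference: s⁻¹.
Each option:
  (a) [kg·m·s⁻³·A⁻¹] / [kg·s⁻²·A⁻¹] = m·s⁻¹
  (b) [kg·m²·s⁻³·A⁻²] / [kg·m²·s⁻²·A⁻²] = s⁻¹  ← same
  (c) kg·s⁻¹
  (d) [s⁻¹] · [s⁻¹] = s⁻²
Only (b) matches s⁻¹.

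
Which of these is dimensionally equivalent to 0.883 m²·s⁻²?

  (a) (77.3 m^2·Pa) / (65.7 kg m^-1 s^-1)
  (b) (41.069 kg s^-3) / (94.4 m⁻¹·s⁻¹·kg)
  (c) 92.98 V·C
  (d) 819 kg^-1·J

Reference: m²·s⁻².
Each option:
  (a) [kg·m·s⁻²] / [kg·m⁻¹·s⁻¹] = m²·s⁻¹
  (b) [kg·s⁻³] / [kg·m⁻¹·s⁻¹] = m·s⁻²
  (c) C·V = s·A·J·C⁻¹ = kg·m²·s⁻²
  (d) J·kg⁻¹ = N·m·kg⁻¹ = m²·s⁻²  ← same
Only (d) matches m²·s⁻².

(d)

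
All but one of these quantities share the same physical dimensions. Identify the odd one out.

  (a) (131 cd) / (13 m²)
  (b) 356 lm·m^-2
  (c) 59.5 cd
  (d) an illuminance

(c)

Dimensions:
  (a) [cd] / [m²] = m⁻²·cd
  (b) lm·m⁻² = cd·m⁻² = m⁻²·cd
  (c) cd
  (d) [illuminance] = m⁻²·cd
All reduce to m⁻²·cd except (c), which is cd.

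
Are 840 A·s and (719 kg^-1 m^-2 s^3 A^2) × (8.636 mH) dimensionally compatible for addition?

Dimensions:
  840 A·s:  A·s = s·A
  (719 kg^-1 m^-2 s^3 A^2) × (8.636 mH):  [kg⁻¹·m⁻²·s³·A²] · [kg·m²·s⁻²·A⁻²] = s
s·A ≠ s, so they cannot be added.

No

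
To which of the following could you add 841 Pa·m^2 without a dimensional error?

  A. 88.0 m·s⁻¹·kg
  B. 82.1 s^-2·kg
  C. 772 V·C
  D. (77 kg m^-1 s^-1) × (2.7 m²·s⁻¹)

D.

Reference: Pa·m² = N·m⁻²·m² = kg·m·s⁻².
Each option:
  A. kg·m·s⁻¹
  B. kg·s⁻²
  C. C·V = s·A·J·C⁻¹ = kg·m²·s⁻²
  D. [kg·m⁻¹·s⁻¹] · [m²·s⁻¹] = kg·m·s⁻²  ← same
Only D. matches kg·m·s⁻².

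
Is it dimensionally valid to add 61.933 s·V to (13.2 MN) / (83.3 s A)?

No

Reduce each to base SI dimensions:
  61.933 s·V:  V·s = J·C⁻¹·s = kg·m²·s⁻²·A⁻¹
  (13.2 MN) / (83.3 s A):  [kg·m·s⁻²] / [s·A] = kg·m·s⁻³·A⁻¹
kg·m²·s⁻²·A⁻¹ ≠ kg·m·s⁻³·A⁻¹, so they cannot be added.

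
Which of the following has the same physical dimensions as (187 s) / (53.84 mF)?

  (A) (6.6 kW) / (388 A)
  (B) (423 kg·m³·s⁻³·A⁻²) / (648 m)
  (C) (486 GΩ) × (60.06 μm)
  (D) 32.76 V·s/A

Reference: [s] / [kg⁻¹·m⁻²·s⁴·A²] = kg·m²·s⁻³·A⁻².
Each option:
  (A) [kg·m²·s⁻³] / [A] = kg·m²·s⁻³·A⁻¹
  (B) [kg·m³·s⁻³·A⁻²] / [m] = kg·m²·s⁻³·A⁻²  ← same
  (C) [kg·m²·s⁻³·A⁻²] · [m] = kg·m³·s⁻³·A⁻²
  (D) V·s·A⁻¹ = J·C⁻¹·s·A⁻¹ = kg·m²·s⁻²·A⁻²
Only (B) matches kg·m²·s⁻³·A⁻².

(B)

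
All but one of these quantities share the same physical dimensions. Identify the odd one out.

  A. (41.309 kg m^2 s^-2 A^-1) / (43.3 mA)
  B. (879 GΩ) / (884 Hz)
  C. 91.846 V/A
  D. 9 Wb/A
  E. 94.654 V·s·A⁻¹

Expand each in SI base units:
  A. [kg·m²·s⁻²·A⁻¹] / [A] = kg·m²·s⁻²·A⁻²
  B. [kg·m²·s⁻³·A⁻²] / [s⁻¹] = kg·m²·s⁻²·A⁻²
  C. V·A⁻¹ = J·C⁻¹·A⁻¹ = kg·m²·s⁻³·A⁻²
  D. Wb·A⁻¹ = V·s·A⁻¹ = kg·m²·s⁻²·A⁻²
  E. V·s·A⁻¹ = J·C⁻¹·s·A⁻¹ = kg·m²·s⁻²·A⁻²
All reduce to kg·m²·s⁻²·A⁻² except C., which is kg·m²·s⁻³·A⁻².

C.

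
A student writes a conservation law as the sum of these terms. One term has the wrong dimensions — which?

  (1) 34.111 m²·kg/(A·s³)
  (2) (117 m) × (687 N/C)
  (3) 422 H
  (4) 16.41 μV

(3)

Expand each in SI base units:
  (1) kg·m²·s⁻³·A⁻¹
  (2) [m] · [kg·m·s⁻³·A⁻¹] = kg·m²·s⁻³·A⁻¹
  (3) H = V·s·A⁻¹ = kg·m²·s⁻²·A⁻²
  (4) V = J·C⁻¹ = kg·m²·s⁻³·A⁻¹
All reduce to kg·m²·s⁻³·A⁻¹ except (3), which is kg·m²·s⁻²·A⁻².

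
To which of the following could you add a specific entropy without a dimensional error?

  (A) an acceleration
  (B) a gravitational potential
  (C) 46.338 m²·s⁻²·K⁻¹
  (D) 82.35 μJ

Reference: [specific entropy] = m²·s⁻²·K⁻¹.
Each option:
  (A) [acceleration] = m·s⁻²
  (B) [gravitational potential] = m²·s⁻²
  (C) m²·s⁻²·K⁻¹  ← same
  (D) J = N·m = kg·m²·s⁻²
Only (C) matches m²·s⁻²·K⁻¹.

(C)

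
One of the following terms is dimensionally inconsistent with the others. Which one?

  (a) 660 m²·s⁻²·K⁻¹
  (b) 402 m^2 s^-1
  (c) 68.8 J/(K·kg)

(b)

Dimensions:
  (a) m²·s⁻²·K⁻¹
  (b) m²·s⁻¹
  (c) J·kg⁻¹·K⁻¹ = N·m·kg⁻¹·K⁻¹ = m²·s⁻²·K⁻¹
All reduce to m²·s⁻²·K⁻¹ except (b), which is m²·s⁻¹.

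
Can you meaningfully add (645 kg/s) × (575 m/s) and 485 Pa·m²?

In SI base units:
  (645 kg/s) × (575 m/s):  [kg·s⁻¹] · [m·s⁻¹] = kg·m·s⁻²
  485 Pa·m²:  Pa·m² = N·m⁻²·m² = kg·m·s⁻²
Both are kg·m·s⁻², so they have the same dimensions and can be added.

Yes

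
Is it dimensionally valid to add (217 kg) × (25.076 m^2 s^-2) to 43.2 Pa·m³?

Expand each in SI base units:
  (217 kg) × (25.076 m^2 s^-2):  [kg] · [m²·s⁻²] = kg·m²·s⁻²
  43.2 Pa·m³:  Pa·m³ = N·m⁻²·m³ = kg·m²·s⁻²
Both are kg·m²·s⁻², so they have the same dimensions and can be added.

Yes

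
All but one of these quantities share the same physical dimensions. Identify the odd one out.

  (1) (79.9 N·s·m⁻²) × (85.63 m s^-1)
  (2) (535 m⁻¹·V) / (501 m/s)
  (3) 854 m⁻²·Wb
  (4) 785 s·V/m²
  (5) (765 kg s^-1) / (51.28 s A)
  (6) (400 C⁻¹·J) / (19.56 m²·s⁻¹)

Reduce each to base SI dimensions:
  (1) [kg·m⁻¹·s⁻¹] · [m·s⁻¹] = kg·s⁻²
  (2) [kg·m·s⁻³·A⁻¹] / [m·s⁻¹] = kg·s⁻²·A⁻¹
  (3) Wb·m⁻² = V·s·m⁻² = kg·s⁻²·A⁻¹
  (4) V·s·m⁻² = J·C⁻¹·s·m⁻² = kg·s⁻²·A⁻¹
  (5) [kg·s⁻¹] / [s·A] = kg·s⁻²·A⁻¹
  (6) [kg·m²·s⁻³·A⁻¹] / [m²·s⁻¹] = kg·s⁻²·A⁻¹
All reduce to kg·s⁻²·A⁻¹ except (1), which is kg·s⁻².

(1)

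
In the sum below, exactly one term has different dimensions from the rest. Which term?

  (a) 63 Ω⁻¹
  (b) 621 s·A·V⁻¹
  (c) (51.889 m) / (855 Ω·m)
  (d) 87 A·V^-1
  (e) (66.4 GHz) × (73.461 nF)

Reduce each to base SI dimensions:
  (a) Ω⁻¹ = (V·A⁻¹)⁻¹ = kg⁻¹·m⁻²·s³·A²
  (b) A·s·V⁻¹ = A·s·(J·C⁻¹)⁻¹ = kg⁻¹·m⁻²·s⁴·A²
  (c) [m] / [kg·m³·s⁻³·A⁻²] = kg⁻¹·m⁻²·s³·A²
  (d) A·V⁻¹ = A·(J·C⁻¹)⁻¹ = kg⁻¹·m⁻²·s³·A²
  (e) [s⁻¹] · [kg⁻¹·m⁻²·s⁴·A²] = kg⁻¹·m⁻²·s³·A²
All reduce to kg⁻¹·m⁻²·s³·A² except (b), which is kg⁻¹·m⁻²·s⁴·A².

(b)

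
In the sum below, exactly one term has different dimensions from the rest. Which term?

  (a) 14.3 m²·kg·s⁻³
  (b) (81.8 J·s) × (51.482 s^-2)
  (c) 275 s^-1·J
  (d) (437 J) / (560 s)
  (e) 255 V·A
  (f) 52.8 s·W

Expand each in SI base units:
  (a) kg·m²·s⁻³
  (b) [kg·m²·s⁻¹] · [s⁻²] = kg·m²·s⁻³
  (c) J·s⁻¹ = N·m·s⁻¹ = kg·m²·s⁻³
  (d) [kg·m²·s⁻²] / [s] = kg·m²·s⁻³
  (e) V·A = J·C⁻¹·A = kg·m²·s⁻³
  (f) W·s = J·s⁻¹·s = kg·m²·s⁻²
All reduce to kg·m²·s⁻³ except (f), which is kg·m²·s⁻².

(f)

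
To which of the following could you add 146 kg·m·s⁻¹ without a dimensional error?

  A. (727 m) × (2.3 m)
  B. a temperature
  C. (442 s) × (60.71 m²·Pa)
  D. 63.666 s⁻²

Reference: kg·m·s⁻¹.
Each option:
  A. [m] · [m] = m²
  B. [temperature] = K
  C. [s] · [kg·m·s⁻²] = kg·m·s⁻¹  ← same
  D. s⁻²
Only C. matches kg·m·s⁻¹.

C.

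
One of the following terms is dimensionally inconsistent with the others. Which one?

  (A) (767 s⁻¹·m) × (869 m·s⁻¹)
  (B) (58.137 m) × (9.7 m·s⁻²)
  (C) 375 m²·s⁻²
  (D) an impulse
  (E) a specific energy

In SI base units:
  (A) [m·s⁻¹] · [m·s⁻¹] = m²·s⁻²
  (B) [m] · [m·s⁻²] = m²·s⁻²
  (C) m²·s⁻²
  (D) [impulse] = kg·m·s⁻¹
  (E) [specific energy] = m²·s⁻²
All reduce to m²·s⁻² except (D), which is kg·m·s⁻¹.

(D)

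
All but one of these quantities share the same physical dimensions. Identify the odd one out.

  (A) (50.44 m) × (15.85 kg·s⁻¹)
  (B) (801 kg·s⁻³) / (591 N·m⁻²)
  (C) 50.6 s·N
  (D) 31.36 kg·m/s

Expand each in SI base units:
  (A) [m] · [kg·s⁻¹] = kg·m·s⁻¹
  (B) [kg·s⁻³] / [kg·m⁻¹·s⁻²] = m·s⁻¹
  (C) N·s = kg·m·s⁻²·s = kg·m·s⁻¹
  (D) kg·m·s⁻¹
All reduce to kg·m·s⁻¹ except (B), which is m·s⁻¹.

(B)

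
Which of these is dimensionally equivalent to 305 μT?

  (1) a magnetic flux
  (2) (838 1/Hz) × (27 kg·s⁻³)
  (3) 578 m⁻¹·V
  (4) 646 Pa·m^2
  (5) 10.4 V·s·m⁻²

Reference: T = Wb·m⁻² = kg·s⁻²·A⁻¹.
Each option:
  (1) [magnetic flux] = kg·m²·s⁻²·A⁻¹
  (2) [s] · [kg·s⁻³] = kg·s⁻²
  (3) V·m⁻¹ = J·C⁻¹·m⁻¹ = kg·m·s⁻³·A⁻¹
  (4) Pa·m² = N·m⁻²·m² = kg·m·s⁻²
  (5) V·s·m⁻² = J·C⁻¹·s·m⁻² = kg·s⁻²·A⁻¹  ← same
Only (5) matches kg·s⁻²·A⁻¹.

(5)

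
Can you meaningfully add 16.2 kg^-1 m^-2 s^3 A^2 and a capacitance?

No

Expand each in SI base units:
  16.2 kg^-1 m^-2 s^3 A^2:  kg⁻¹·m⁻²·s³·A²
  a capacitance:  [capacitance] = kg⁻¹·m⁻²·s⁴·A²
kg⁻¹·m⁻²·s³·A² ≠ kg⁻¹·m⁻²·s⁴·A², so they cannot be added.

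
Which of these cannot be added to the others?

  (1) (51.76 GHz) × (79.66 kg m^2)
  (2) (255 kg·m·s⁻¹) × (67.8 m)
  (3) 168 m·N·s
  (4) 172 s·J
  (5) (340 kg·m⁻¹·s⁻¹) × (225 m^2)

(5)

Work out the base dimensions of each:
  (1) [s⁻¹] · [kg·m²] = kg·m²·s⁻¹
  (2) [kg·m·s⁻¹] · [m] = kg·m²·s⁻¹
  (3) N·m·s = kg·m·s⁻²·m·s = kg·m²·s⁻¹
  (4) J·s = N·m·s = kg·m²·s⁻¹
  (5) [kg·m⁻¹·s⁻¹] · [m²] = kg·m·s⁻¹
All reduce to kg·m²·s⁻¹ except (5), which is kg·m·s⁻¹.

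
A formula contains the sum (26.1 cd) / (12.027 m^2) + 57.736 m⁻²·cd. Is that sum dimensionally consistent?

Yes

Reduce each to base SI dimensions:
  (26.1 cd) / (12.027 m^2):  [cd] / [m²] = m⁻²·cd
  57.736 m⁻²·cd:  cd·m⁻² = m⁻²·cd
Both are m⁻²·cd, so they have the same dimensions and can be added.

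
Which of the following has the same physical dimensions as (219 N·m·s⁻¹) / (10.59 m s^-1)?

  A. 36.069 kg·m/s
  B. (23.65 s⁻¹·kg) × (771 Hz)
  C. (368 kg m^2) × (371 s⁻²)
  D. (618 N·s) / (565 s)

D.

Reference: [kg·m²·s⁻³] / [m·s⁻¹] = kg·m·s⁻².
Each option:
  A. kg·m·s⁻¹
  B. [kg·s⁻¹] · [s⁻¹] = kg·s⁻²
  C. [kg·m²] · [s⁻²] = kg·m²·s⁻²
  D. [kg·m·s⁻¹] / [s] = kg·m·s⁻²  ← same
Only D. matches kg·m·s⁻².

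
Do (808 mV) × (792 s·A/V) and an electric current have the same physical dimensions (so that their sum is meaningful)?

No

Work out the base dimensions of each:
  (808 mV) × (792 s·A/V):  [kg·m²·s⁻³·A⁻¹] · [kg⁻¹·m⁻²·s⁴·A²] = s·A
  an electric current:  [electric current] = A
s·A ≠ A, so they cannot be added.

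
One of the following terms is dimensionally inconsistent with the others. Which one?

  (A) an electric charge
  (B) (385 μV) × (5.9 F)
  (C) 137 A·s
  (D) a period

(D)

Reduce each to base SI dimensions:
  (A) [electric charge] = s·A
  (B) [kg·m²·s⁻³·A⁻¹] · [kg⁻¹·m⁻²·s⁴·A²] = s·A
  (C) A·s = s·A
  (D) [period] = s
All reduce to s·A except (D), which is s.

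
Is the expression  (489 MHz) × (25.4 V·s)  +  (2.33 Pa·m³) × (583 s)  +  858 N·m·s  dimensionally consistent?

No

Reduce each to base SI dimensions:
  (489 MHz) × (25.4 V·s):  [s⁻¹] · [kg·m²·s⁻²·A⁻¹] = kg·m²·s⁻³·A⁻¹
  (2.33 Pa·m³) × (583 s):  [kg·m²·s⁻²] · [s] = kg·m²·s⁻¹
  858 N·m·s:  N·m·s = kg·m·s⁻²·m·s = kg·m²·s⁻¹
The terms do not share a single dimension (kg·m²·s⁻³·A⁻¹ vs kg·m²·s⁻¹).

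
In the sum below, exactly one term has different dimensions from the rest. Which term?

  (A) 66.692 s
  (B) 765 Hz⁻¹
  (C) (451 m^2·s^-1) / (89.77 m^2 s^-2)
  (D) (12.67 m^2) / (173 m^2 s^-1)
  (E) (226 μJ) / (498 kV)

Reduce each to base SI dimensions:
  (A) s
  (B) Hz⁻¹ = (s⁻¹)⁻¹ = s
  (C) [m²·s⁻¹] / [m²·s⁻²] = s
  (D) [m²] / [m²·s⁻¹] = s
  (E) [kg·m²·s⁻²] / [kg·m²·s⁻³·A⁻¹] = s·A
All reduce to s except (E), which is s·A.

(E)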